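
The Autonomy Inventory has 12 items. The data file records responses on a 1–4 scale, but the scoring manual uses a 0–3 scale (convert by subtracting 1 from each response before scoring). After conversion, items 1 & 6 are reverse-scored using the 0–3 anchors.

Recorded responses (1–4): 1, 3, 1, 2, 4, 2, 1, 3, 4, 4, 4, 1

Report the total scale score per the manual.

Convert to 0–3: 0, 2, 0, 1, 3, 1, 0, 2, 3, 3, 3, 0
Reverse-coded (reverse-coded value = 3 − response):
  item 1: 3 − 0 = 3
  item 6: 3 − 1 = 2
Scored: 3, 2, 0, 1, 3, 2, 0, 2, 3, 3, 3, 0
Total = 22

22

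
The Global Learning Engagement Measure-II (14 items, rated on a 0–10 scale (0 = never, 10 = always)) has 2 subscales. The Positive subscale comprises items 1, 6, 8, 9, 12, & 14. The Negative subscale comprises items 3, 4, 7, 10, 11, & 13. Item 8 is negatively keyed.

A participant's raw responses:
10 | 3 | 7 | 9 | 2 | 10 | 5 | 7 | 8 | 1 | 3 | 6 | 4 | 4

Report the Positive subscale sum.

Positive items: 1, 6, 8, 9, 12, 14.
Of these, item 8 is negatively keyed; reversed = (0+10) − raw = 10 − raw.
  item 1: 10
  item 6: 10
  item 8: 10 − 7 = 3
  item 9: 8
  item 12: 6
  item 14: 4
Sum = 10 + 10 + 3 + 8 + 6 + 4 = 41

41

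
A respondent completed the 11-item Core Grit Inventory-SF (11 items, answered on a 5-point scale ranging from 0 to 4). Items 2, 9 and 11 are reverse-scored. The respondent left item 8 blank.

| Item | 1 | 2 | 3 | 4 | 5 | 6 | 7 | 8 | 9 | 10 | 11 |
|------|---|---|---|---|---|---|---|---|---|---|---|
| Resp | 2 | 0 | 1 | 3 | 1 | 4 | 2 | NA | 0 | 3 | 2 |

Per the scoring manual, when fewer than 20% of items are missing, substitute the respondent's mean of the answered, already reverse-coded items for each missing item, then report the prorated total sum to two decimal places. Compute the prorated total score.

Reverse-coded (on a 0–4 scale, reversed = 4 − raw):
  item 2: 4 − 0 = 4
  item 9: 4 − 0 = 4
  item 11: 4 − 2 = 2
Completed scored items (10 of 11): 2, 4, 1, 3, 1, 4, 2, 4, 3, 2; sum = 26.
Person mean = 26 / 10 ≈ 2.6000
Prorated total = (26 / 10) × 11 = 28.60 (to 2 dp)

28.60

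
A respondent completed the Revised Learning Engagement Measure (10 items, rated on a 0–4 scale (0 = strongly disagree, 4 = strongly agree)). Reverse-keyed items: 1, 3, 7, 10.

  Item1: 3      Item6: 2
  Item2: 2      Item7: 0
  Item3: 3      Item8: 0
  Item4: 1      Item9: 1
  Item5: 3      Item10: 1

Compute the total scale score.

Reverse-coded items (reverse-coded value = 4 − response):
  item 1: 4 − 3 = 1
  item 3: 4 − 3 = 1
  item 7: 4 − 0 = 4
  item 10: 4 − 1 = 3
Scored responses: 1, 2, 1, 1, 3, 2, 4, 0, 1, 3
Total = 1 + 2 + 1 + 1 + 3 + 2 + 4 + 0 + 1 + 3 = 18

18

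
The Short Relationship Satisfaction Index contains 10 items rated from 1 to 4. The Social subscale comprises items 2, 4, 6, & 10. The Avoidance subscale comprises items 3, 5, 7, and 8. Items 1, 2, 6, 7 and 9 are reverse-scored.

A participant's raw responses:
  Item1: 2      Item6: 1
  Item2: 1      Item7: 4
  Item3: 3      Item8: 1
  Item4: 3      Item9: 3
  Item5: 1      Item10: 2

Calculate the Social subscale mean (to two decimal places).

3.25

Social items: 2, 4, 6, 10.
Of these, items 2 & 6 are reverse-scored; reversed = (1+4) − raw = 5 − raw.
  item 2: 5 − 1 = 4
  item 4: 3
  item 6: 5 − 1 = 4
  item 10: 2
Sum = 4 + 3 + 4 + 2 = 13
Mean = 13 / 4 = 3.25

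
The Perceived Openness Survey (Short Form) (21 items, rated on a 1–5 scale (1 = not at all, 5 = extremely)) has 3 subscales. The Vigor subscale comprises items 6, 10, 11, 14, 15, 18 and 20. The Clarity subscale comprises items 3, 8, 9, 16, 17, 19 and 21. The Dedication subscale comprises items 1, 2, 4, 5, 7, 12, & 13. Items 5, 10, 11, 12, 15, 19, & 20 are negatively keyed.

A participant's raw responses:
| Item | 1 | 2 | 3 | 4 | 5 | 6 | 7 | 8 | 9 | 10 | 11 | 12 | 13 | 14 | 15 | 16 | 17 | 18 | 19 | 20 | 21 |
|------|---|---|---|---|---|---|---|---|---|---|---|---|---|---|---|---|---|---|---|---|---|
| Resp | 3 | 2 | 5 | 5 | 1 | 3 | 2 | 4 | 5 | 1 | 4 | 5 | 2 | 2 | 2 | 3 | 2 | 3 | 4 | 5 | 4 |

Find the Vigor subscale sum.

20

Vigor items: 6, 10, 11, 14, 15, 18, 20.
Of these, items 10, 11, 15 and 20 are negatively keyed; on a 1–5 scale, reversed = 6 − raw.
  item 6: 3
  item 10: 6 − 1 = 5
  item 11: 6 − 4 = 2
  item 14: 2
  item 15: 6 − 2 = 4
  item 18: 3
  item 20: 6 − 5 = 1
Sum = 3 + 5 + 2 + 2 + 4 + 3 + 1 = 20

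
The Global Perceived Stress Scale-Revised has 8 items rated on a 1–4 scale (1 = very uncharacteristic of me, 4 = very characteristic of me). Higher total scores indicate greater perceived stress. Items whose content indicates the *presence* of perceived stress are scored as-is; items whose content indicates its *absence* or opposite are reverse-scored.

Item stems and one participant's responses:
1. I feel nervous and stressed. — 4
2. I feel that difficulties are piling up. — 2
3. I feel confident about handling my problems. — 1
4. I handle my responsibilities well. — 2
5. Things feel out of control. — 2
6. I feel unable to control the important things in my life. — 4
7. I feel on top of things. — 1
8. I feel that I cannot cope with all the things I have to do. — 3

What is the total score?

26

Items 3, 4, 7 describe the absence/opposite of perceived stress → reverse-score.
reversed = (1+4) − raw = 5 − raw.
  item 1: 4
  item 2: 2
  item 3: 5 − 1 = 4
  item 4: 5 − 2 = 3
  item 5: 2
  item 6: 4
  item 7: 5 − 1 = 4
  item 8: 3
Total = 4 + 2 + 4 + 3 + 2 + 4 + 4 + 3 = 26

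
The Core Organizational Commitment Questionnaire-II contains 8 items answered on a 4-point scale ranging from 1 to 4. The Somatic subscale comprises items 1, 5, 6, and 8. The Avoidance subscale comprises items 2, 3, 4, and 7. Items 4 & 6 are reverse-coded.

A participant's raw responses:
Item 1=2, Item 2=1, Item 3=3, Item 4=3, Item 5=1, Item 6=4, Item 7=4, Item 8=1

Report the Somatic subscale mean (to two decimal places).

1.25

Somatic items: 1, 5, 6, 8.
Of these, item 6 is reverse-coded; reverse-coded value = 5 − response.
  item 1: 2
  item 5: 1
  item 6: 5 − 4 = 1
  item 8: 1
Sum = 2 + 1 + 1 + 1 = 5
Mean = 5 / 4 = 1.25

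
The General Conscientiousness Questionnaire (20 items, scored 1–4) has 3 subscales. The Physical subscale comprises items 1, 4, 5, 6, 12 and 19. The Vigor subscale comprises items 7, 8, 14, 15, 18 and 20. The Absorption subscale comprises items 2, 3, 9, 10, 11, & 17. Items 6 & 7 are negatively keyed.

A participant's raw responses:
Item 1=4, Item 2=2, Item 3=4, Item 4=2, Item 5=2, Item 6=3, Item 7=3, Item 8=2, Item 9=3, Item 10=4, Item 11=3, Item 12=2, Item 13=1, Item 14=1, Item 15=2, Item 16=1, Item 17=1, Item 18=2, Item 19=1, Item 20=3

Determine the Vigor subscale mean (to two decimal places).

Vigor items: 7, 8, 14, 15, 18, 20.
Of these, item 7 is negatively keyed; reverse-coded value = 5 − response.
  item 7: 5 − 3 = 2
  item 8: 2
  item 14: 1
  item 15: 2
  item 18: 2
  item 20: 3
Sum = 2 + 2 + 1 + 2 + 2 + 3 = 12
Mean = 12 / 6 = 2.00

2.00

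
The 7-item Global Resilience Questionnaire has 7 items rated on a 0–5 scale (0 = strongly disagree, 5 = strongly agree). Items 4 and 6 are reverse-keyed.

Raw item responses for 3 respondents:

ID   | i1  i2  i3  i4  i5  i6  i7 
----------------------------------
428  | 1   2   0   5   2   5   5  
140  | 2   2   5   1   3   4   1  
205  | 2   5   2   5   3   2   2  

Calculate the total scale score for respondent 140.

Respondent 140 raw: 2, 2, 5, 1, 3, 4, 1.
Reverse-coded (reverse-coded value = 5 − response):
  item 1: 2
  item 2: 2
  item 3: 5
  item 4: 5 − 1 = 4
  item 5: 3
  item 6: 5 − 4 = 1
  item 7: 1
Sum = 2 + 2 + 5 + 4 + 3 + 1 + 1 = 18

18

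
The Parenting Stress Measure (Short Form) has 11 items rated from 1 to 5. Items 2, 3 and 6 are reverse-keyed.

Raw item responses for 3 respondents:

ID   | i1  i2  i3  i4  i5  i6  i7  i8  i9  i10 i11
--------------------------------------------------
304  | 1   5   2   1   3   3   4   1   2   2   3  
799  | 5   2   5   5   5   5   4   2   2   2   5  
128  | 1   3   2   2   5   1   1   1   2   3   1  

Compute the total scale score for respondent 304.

Respondent 304 raw: 1, 5, 2, 1, 3, 3, 4, 1, 2, 2, 3.
Reverse-coded (reverse-coded value = 6 − response):
  item 1: 1
  item 2: 6 − 5 = 1
  item 3: 6 − 2 = 4
  item 4: 1
  item 5: 3
  item 6: 6 − 3 = 3
  item 7: 4
  item 8: 1
  item 9: 2
  item 10: 2
  item 11: 3
Sum = 1 + 1 + 4 + 1 + 3 + 3 + 4 + 1 + 2 + 2 + 3 = 25

25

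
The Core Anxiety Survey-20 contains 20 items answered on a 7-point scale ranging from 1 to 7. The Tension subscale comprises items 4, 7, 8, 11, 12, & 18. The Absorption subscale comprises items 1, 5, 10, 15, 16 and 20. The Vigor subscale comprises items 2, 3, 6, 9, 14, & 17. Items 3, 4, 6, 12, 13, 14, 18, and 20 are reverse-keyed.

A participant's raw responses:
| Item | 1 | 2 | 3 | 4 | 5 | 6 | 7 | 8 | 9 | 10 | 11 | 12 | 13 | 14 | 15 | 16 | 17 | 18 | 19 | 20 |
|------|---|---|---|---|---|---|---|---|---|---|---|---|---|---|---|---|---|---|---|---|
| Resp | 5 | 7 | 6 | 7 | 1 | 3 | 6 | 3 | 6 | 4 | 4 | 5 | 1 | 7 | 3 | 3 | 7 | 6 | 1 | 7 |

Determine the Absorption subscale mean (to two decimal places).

2.83

Absorption items: 1, 5, 10, 15, 16, 20.
Of these, item 20 is reverse-keyed; reverse-coded value = 8 − response.
  item 1: 5
  item 5: 1
  item 10: 4
  item 15: 3
  item 16: 3
  item 20: 8 − 7 = 1
Sum = 5 + 1 + 4 + 3 + 3 + 1 = 17
Mean = 17 / 6 = 2.83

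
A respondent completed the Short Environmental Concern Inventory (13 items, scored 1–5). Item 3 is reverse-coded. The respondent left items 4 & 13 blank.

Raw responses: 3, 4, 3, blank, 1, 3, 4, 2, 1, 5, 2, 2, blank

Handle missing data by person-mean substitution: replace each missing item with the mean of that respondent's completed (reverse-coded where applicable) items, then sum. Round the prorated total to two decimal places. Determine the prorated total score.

35.45

Reverse-coded (on a 1–5 scale, reversed = 6 − raw):
  item 3: 6 − 3 = 3
Completed scored items (11 of 13): 3, 4, 3, 1, 3, 4, 2, 1, 5, 2, 2; sum = 30.
Person mean = 30 / 11 ≈ 2.7273
Prorated total = (30 / 11) × 13 = 35.45 (to 2 dp)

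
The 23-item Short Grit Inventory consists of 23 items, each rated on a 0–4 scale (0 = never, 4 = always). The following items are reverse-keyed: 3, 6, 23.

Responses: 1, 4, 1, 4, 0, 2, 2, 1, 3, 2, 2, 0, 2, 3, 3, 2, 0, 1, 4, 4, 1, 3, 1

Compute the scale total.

Apply reverse scoring (on a 0–4 scale, reversed = 4 − raw):
  item 3: 4 − 1 = 3
  item 6: 4 − 2 = 2
  item 23: 4 − 1 = 3
After reverse-coding: 1, 4, 3, 4, 0, 2, 2, 1, 3, 2, 2, 0, 2, 3, 3, 2, 0, 1, 4, 4, 1, 3, 3
Total = 1 + 4 + 3 + 4 + 0 + 2 + 2 + 1 + 3 + 2 + 2 + 0 + 2 + 3 + 3 + 2 + 0 + 1 + 4 + 4 + 1 + 3 + 3 = 50

50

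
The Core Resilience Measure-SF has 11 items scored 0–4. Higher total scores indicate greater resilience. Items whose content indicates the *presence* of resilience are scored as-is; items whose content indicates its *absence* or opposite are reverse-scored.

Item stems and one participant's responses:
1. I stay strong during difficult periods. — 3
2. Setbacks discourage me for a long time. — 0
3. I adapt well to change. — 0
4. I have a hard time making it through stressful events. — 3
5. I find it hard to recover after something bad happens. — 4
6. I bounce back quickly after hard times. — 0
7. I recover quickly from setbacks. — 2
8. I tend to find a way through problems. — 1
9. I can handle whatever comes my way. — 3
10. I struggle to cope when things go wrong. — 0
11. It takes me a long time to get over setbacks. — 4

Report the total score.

18

Items 2, 4, 5, 10, 11 describe the absence/opposite of resilience → reverse-score.
reversed = (0+4) − raw = 4 − raw.
  item 1: 3
  item 2: 4 − 0 = 4
  item 3: 0
  item 4: 4 − 3 = 1
  item 5: 4 − 4 = 0
  item 6: 0
  item 7: 2
  item 8: 1
  item 9: 3
  item 10: 4 − 0 = 4
  item 11: 4 − 4 = 0
Total = 3 + 4 + 0 + 1 + 0 + 0 + 2 + 1 + 3 + 4 + 0 = 18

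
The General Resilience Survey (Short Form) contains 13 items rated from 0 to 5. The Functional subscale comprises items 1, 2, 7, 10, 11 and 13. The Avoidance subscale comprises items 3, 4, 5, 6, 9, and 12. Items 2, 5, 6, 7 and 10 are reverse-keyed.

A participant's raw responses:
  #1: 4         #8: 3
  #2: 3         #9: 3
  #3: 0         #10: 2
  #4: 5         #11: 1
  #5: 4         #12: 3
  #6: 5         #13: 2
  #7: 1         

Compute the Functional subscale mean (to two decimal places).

Functional items: 1, 2, 7, 10, 11, 13.
Of these, items 2, 7, and 10 are reverse-keyed; reversed = (0+5) − raw = 5 − raw.
  item 1: 4
  item 2: 5 − 3 = 2
  item 7: 5 − 1 = 4
  item 10: 5 − 2 = 3
  item 11: 1
  item 13: 2
Sum = 4 + 2 + 4 + 3 + 1 + 2 = 16
Mean = 16 / 6 = 2.67

2.67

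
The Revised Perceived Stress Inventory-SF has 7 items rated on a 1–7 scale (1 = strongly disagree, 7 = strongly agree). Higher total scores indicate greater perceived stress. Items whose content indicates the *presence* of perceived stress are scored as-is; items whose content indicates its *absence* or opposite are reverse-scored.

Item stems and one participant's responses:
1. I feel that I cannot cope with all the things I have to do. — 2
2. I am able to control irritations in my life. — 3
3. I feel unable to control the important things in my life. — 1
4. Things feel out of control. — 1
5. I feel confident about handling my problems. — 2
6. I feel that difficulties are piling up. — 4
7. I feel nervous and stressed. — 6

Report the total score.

Items 2, 5 describe the absence/opposite of perceived stress → reverse-score.
reverse-coded value = 8 − response.
  item 1: 2
  item 2: 8 − 3 = 5
  item 3: 1
  item 4: 1
  item 5: 8 − 2 = 6
  item 6: 4
  item 7: 6
Total = 2 + 5 + 1 + 1 + 6 + 4 + 6 = 25

25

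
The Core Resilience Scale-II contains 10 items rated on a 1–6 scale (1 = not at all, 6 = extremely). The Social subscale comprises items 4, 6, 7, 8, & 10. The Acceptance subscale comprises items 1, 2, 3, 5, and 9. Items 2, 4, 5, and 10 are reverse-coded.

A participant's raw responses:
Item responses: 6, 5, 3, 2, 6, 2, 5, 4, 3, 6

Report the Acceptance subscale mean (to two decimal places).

Acceptance items: 1, 2, 3, 5, 9.
Of these, items 2 & 5 are reverse-coded; reverse-coded value = 7 − response.
  item 1: 6
  item 2: 7 − 5 = 2
  item 3: 3
  item 5: 7 − 6 = 1
  item 9: 3
Sum = 6 + 2 + 3 + 1 + 3 = 15
Mean = 15 / 5 = 3.00

3.00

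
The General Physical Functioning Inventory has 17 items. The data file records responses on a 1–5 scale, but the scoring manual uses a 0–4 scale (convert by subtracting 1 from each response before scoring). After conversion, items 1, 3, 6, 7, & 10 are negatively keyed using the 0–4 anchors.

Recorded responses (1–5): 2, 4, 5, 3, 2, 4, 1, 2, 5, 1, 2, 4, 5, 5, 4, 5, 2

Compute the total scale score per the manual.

43

Convert to 0–4: 1, 3, 4, 2, 1, 3, 0, 1, 4, 0, 1, 3, 4, 4, 3, 4, 1
Reverse-coded (reverse-coded value = 4 − response):
  item 1: 4 − 1 = 3
  item 3: 4 − 4 = 0
  item 6: 4 − 3 = 1
  item 7: 4 − 0 = 4
  item 10: 4 − 0 = 4
Scored: 3, 3, 0, 2, 1, 1, 4, 1, 4, 4, 1, 3, 4, 4, 3, 4, 1
Total = 43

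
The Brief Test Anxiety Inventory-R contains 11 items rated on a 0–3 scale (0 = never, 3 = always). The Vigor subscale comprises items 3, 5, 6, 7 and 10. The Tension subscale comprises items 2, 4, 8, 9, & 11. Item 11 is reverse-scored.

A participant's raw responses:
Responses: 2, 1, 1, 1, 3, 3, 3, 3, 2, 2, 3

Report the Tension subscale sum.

7

Tension items: 2, 4, 8, 9, 11.
Of these, item 11 is reverse-scored; reverse-coded value = 3 − response.
  item 2: 1
  item 4: 1
  item 8: 3
  item 9: 2
  item 11: 3 − 3 = 0
Sum = 1 + 1 + 3 + 2 + 0 = 7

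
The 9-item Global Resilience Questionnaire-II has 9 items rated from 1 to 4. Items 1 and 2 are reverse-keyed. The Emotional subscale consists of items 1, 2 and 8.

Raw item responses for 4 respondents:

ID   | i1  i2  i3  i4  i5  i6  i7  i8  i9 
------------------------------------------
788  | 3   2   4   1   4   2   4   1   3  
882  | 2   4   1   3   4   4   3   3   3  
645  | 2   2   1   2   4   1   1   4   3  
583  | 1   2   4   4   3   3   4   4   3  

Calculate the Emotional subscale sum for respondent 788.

Respondent 788 raw: 3, 2, 4, 1, 4, 2, 4, 1, 3.
Emotional items: 1, 2, 8.
Reverse-coded (on a 1–4 scale, reversed = 5 − raw):
  item 1: 5 − 3 = 2
  item 2: 5 − 2 = 3
  item 8: 1
Sum = 2 + 3 + 1 = 6

6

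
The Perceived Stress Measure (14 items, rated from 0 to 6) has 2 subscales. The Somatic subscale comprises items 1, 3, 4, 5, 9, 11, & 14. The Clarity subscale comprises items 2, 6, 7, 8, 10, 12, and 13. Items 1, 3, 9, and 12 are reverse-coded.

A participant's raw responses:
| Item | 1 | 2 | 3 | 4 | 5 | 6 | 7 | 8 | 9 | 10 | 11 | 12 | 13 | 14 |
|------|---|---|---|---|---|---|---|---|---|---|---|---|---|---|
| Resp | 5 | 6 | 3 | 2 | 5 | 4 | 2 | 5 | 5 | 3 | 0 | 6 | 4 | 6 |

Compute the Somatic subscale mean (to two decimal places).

2.57

Somatic items: 1, 3, 4, 5, 9, 11, 14.
Of these, items 1, 3 and 9 are reverse-coded; on a 0–6 scale, reversed = 6 − raw.
  item 1: 6 − 5 = 1
  item 3: 6 − 3 = 3
  item 4: 2
  item 5: 5
  item 9: 6 − 5 = 1
  item 11: 0
  item 14: 6
Sum = 1 + 3 + 2 + 5 + 1 + 0 + 6 = 18
Mean = 18 / 7 = 2.57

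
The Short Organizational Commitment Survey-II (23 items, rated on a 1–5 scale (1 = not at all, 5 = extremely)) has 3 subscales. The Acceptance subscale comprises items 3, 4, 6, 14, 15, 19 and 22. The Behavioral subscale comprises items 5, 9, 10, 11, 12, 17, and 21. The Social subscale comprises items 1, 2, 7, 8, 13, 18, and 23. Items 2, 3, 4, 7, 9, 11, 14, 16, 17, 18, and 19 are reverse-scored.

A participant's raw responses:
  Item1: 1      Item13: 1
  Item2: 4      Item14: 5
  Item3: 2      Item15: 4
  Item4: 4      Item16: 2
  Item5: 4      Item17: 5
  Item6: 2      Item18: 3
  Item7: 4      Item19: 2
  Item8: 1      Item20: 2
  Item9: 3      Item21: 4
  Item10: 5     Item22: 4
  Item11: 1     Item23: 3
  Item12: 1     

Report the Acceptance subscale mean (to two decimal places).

Acceptance items: 3, 4, 6, 14, 15, 19, 22.
Of these, items 3, 4, 14, & 19 are reverse-scored; reversed = (1+5) − raw = 6 − raw.
  item 3: 6 − 2 = 4
  item 4: 6 − 4 = 2
  item 6: 2
  item 14: 6 − 5 = 1
  item 15: 4
  item 19: 6 − 2 = 4
  item 22: 4
Sum = 4 + 2 + 2 + 1 + 4 + 4 + 4 = 21
Mean = 21 / 7 = 3.00

3.00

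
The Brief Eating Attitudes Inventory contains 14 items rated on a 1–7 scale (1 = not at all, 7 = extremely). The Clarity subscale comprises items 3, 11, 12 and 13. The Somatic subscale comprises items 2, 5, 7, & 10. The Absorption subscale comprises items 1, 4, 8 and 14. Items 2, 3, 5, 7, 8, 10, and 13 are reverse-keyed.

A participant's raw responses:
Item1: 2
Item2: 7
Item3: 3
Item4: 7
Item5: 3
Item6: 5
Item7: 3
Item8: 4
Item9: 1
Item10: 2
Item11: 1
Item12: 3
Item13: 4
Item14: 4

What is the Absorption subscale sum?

17

Absorption items: 1, 4, 8, 14.
Of these, item 8 is reverse-keyed; reversed = (1+7) − raw = 8 − raw.
  item 1: 2
  item 4: 7
  item 8: 8 − 4 = 4
  item 14: 4
Sum = 2 + 7 + 4 + 4 = 17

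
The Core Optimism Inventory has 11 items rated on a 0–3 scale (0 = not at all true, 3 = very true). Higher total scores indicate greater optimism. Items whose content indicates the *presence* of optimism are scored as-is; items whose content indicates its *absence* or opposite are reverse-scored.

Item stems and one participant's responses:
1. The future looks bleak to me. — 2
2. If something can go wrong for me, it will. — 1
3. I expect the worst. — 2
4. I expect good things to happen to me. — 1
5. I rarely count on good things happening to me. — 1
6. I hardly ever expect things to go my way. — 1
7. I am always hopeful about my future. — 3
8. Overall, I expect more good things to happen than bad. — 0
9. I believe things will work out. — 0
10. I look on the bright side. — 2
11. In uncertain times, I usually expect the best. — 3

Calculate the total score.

Items 1, 2, 3, 5, 6 describe the absence/opposite of optimism → reverse-score.
on a 0–3 scale, reversed = 3 − raw.
  item 1: 3 − 2 = 1
  item 2: 3 − 1 = 2
  item 3: 3 − 2 = 1
  item 4: 1
  item 5: 3 − 1 = 2
  item 6: 3 − 1 = 2
  item 7: 3
  item 8: 0
  item 9: 0
  item 10: 2
  item 11: 3
Total = 1 + 2 + 1 + 1 + 2 + 2 + 3 + 0 + 0 + 2 + 3 = 17

17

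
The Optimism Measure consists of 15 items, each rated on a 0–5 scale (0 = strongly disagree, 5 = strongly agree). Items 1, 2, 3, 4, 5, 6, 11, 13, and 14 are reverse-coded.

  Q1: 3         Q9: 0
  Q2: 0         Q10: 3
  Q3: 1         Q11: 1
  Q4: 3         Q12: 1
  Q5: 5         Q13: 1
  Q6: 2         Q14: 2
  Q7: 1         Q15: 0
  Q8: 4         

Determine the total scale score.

Raw sum = 27. Reverse-coded items: 1, 2, 3, 4, 5, 6, 11, 13, 14; their raw sum = 18.
Each reversal replaces raw with 5 − raw, changing the total by 5 − 2·raw per item.
Total = 27 + 9·5 − 2·18 = 27 + 45 − 36 = 36

36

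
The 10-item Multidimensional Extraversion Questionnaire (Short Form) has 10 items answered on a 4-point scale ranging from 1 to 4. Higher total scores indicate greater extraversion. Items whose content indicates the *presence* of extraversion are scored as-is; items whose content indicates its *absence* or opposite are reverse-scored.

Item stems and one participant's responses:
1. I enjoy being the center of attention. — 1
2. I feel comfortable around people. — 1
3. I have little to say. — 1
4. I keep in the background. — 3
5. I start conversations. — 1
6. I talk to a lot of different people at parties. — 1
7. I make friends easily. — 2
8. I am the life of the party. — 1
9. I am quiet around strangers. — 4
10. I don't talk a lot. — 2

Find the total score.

Items 3, 4, 9, 10 describe the absence/opposite of extraversion → reverse-score.
reverse-coded value = 5 − response.
  item 1: 1
  item 2: 1
  item 3: 5 − 1 = 4
  item 4: 5 − 3 = 2
  item 5: 1
  item 6: 1
  item 7: 2
  item 8: 1
  item 9: 5 − 4 = 1
  item 10: 5 − 2 = 3
Total = 1 + 1 + 4 + 2 + 1 + 1 + 2 + 1 + 1 + 3 = 17

17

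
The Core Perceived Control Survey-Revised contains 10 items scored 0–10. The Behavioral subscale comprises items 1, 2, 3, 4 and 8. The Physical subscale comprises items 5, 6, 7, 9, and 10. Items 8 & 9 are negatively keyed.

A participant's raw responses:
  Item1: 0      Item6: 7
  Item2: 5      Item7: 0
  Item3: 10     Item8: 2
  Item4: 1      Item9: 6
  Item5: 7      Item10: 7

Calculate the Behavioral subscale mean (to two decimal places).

Behavioral items: 1, 2, 3, 4, 8.
Of these, item 8 is negatively keyed; on a 0–10 scale, reversed = 10 − raw.
  item 1: 0
  item 2: 5
  item 3: 10
  item 4: 1
  item 8: 10 − 2 = 8
Sum = 0 + 5 + 10 + 1 + 8 = 24
Mean = 24 / 5 = 4.80

4.80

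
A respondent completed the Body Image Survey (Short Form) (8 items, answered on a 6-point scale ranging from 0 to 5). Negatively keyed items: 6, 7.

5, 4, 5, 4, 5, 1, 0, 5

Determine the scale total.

37

Reverse-coded items (reversed = (0+5) − raw = 5 − raw):
  item 6: 5 − 1 = 4
  item 7: 5 − 0 = 5
Scored items: 5, 4, 5, 4, 5, 4, 5, 5
Total = 5 + 4 + 5 + 4 + 5 + 4 + 5 + 5 = 37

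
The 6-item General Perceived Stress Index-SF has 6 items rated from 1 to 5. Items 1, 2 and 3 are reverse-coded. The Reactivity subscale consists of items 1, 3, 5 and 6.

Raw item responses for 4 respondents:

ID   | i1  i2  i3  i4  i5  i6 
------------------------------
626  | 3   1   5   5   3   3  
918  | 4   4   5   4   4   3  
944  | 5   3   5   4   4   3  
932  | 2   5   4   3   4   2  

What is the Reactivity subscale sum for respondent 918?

10

Respondent 918 raw: 4, 4, 5, 4, 4, 3.
Reactivity items: 1, 3, 5, 6.
Reverse-coded (reversed = (1+5) − raw = 6 − raw):
  item 1: 6 − 4 = 2
  item 3: 6 − 5 = 1
  item 5: 4
  item 6: 3
Sum = 2 + 1 + 4 + 3 = 10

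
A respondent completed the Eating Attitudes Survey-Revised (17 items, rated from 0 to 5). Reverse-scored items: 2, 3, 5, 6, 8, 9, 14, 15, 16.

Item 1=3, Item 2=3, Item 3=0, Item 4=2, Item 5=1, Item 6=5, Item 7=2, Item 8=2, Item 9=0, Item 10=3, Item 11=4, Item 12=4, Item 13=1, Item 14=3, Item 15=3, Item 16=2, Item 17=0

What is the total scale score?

Reverse-coded items (on a 0–5 scale, reversed = 5 − raw):
  item 2: 5 − 3 = 2
  item 3: 5 − 0 = 5
  item 5: 5 − 1 = 4
  item 6: 5 − 5 = 0
  item 8: 5 − 2 = 3
  item 9: 5 − 0 = 5
  item 14: 5 − 3 = 2
  item 15: 5 − 3 = 2
  item 16: 5 − 2 = 3
Scored responses: 3, 2, 5, 2, 4, 0, 2, 3, 5, 3, 4, 4, 1, 2, 2, 3, 0
Total = 3 + 2 + 5 + 2 + 4 + 0 + 2 + 3 + 5 + 3 + 4 + 4 + 1 + 2 + 2 + 3 + 0 = 45

45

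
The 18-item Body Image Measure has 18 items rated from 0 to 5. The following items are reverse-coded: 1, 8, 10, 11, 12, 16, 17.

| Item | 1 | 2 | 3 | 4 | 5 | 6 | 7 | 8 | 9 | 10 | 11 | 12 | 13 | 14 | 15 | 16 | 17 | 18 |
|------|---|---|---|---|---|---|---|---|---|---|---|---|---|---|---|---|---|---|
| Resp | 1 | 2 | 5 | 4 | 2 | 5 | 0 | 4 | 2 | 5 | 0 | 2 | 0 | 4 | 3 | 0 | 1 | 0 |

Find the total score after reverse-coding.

Reverse-coded items use 5 − raw:
  item 1: 5 − 1 = 4
  item 8: 5 − 4 = 1
  item 10: 5 − 5 = 0
  item 11: 5 − 0 = 5
  item 12: 5 − 2 = 3
  item 16: 5 − 0 = 5
  item 17: 5 − 1 = 4
Scored items: 4, 2, 5, 4, 2, 5, 0, 1, 2, 0, 5, 3, 0, 4, 3, 5, 4, 0
Total = 4 + 2 + 5 + 4 + 2 + 5 + 0 + 1 + 2 + 0 + 5 + 3 + 0 + 4 + 3 + 5 + 4 + 0 = 49

49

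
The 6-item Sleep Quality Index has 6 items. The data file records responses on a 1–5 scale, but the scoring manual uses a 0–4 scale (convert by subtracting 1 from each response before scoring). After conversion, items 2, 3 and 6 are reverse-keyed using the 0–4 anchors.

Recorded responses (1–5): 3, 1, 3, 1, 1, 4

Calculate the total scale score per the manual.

9

Convert to 0–4: 2, 0, 2, 0, 0, 3
Reverse-coded (on a 0–4 scale, reversed = 4 − raw):
  item 2: 4 − 0 = 4
  item 3: 4 − 2 = 2
  item 6: 4 − 3 = 1
Scored: 2, 4, 2, 0, 0, 1
Total = 9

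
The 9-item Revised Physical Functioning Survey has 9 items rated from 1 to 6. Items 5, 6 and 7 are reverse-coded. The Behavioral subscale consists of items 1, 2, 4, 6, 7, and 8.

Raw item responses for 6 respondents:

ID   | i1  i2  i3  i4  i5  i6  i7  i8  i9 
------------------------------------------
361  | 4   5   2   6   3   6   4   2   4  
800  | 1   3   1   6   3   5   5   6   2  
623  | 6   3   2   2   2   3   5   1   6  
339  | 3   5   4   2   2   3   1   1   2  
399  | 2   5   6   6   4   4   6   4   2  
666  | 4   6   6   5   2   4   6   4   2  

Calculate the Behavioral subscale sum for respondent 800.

Respondent 800 raw: 1, 3, 1, 6, 3, 5, 5, 6, 2.
Behavioral items: 1, 2, 4, 6, 7, 8.
Reverse-coded (reversed = (1+6) − raw = 7 − raw):
  item 1: 1
  item 2: 3
  item 4: 6
  item 6: 7 − 5 = 2
  item 7: 7 − 5 = 2
  item 8: 6
Sum = 1 + 3 + 6 + 2 + 2 + 6 = 20

20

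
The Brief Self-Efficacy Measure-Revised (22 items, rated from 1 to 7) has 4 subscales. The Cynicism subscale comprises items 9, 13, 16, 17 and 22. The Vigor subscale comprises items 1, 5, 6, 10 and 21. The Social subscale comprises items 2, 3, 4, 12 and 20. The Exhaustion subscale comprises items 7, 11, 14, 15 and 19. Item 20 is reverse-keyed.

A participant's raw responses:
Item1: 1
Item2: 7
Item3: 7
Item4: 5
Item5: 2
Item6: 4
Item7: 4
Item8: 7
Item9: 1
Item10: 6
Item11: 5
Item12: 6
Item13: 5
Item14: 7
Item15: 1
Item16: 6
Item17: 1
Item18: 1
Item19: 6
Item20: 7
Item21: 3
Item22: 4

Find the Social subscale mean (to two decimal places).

5.20

Social items: 2, 3, 4, 12, 20.
Of these, item 20 is reverse-keyed; reversed = (1+7) − raw = 8 − raw.
  item 2: 7
  item 3: 7
  item 4: 5
  item 12: 6
  item 20: 8 − 7 = 1
Sum = 7 + 7 + 5 + 6 + 1 = 26
Mean = 26 / 5 = 5.20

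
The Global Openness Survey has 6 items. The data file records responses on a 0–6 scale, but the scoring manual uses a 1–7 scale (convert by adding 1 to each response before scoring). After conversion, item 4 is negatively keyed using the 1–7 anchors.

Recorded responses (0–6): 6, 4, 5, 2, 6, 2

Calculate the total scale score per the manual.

33

Convert to 1–7: 7, 5, 6, 3, 7, 3
Reverse-coded (reversed = (1+7) − raw = 8 − raw):
  item 4: 8 − 3 = 5
Scored: 7, 5, 6, 5, 7, 3
Total = 33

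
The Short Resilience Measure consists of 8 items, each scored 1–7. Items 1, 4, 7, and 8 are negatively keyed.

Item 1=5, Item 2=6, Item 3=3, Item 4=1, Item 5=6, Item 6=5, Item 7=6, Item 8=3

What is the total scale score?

37

Reverse-coded items (reverse-coded value = 8 − response):
  item 1: 8 − 5 = 3
  item 4: 8 − 1 = 7
  item 7: 8 − 6 = 2
  item 8: 8 − 3 = 5
After reverse-coding: 3, 6, 3, 7, 6, 5, 2, 5
Total = 3 + 6 + 3 + 7 + 6 + 5 + 2 + 5 = 37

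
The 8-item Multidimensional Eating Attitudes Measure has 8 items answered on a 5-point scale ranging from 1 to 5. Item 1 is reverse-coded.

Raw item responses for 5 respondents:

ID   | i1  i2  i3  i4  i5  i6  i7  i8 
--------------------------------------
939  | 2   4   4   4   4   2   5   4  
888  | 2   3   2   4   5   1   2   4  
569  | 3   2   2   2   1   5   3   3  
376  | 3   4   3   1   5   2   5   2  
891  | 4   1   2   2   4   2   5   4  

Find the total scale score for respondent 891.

22

Respondent 891 raw: 4, 1, 2, 2, 4, 2, 5, 4.
Reverse-coded (reverse-coded value = 6 − response):
  item 1: 6 − 4 = 2
  item 2: 1
  item 3: 2
  item 4: 2
  item 5: 4
  item 6: 2
  item 7: 5
  item 8: 4
Sum = 2 + 1 + 2 + 2 + 4 + 2 + 5 + 4 = 22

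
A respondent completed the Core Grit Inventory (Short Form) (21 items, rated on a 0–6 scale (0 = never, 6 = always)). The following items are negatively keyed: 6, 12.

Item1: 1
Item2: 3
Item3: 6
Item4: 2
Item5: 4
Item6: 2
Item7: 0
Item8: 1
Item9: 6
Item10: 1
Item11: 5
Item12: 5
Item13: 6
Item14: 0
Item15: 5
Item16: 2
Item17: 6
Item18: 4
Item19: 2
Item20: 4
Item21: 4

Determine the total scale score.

Reverse-coded items (on a 0–6 scale, reversed = 6 − raw):
  item 6: 6 − 2 = 4
  item 12: 6 − 5 = 1
After reverse-coding: 1, 3, 6, 2, 4, 4, 0, 1, 6, 1, 5, 1, 6, 0, 5, 2, 6, 4, 2, 4, 4
Total = 1 + 3 + 6 + 2 + 4 + 4 + 0 + 1 + 6 + 1 + 5 + 1 + 6 + 0 + 5 + 2 + 6 + 4 + 2 + 4 + 4 = 67

67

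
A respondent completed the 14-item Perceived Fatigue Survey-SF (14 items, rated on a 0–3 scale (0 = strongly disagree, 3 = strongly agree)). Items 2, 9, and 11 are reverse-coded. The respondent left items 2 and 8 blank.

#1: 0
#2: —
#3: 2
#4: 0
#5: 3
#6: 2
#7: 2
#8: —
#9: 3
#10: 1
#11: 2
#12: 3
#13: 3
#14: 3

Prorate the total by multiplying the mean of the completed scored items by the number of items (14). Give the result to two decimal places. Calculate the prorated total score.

23.33

Reverse-coded (reversed = (0+3) − raw = 3 − raw):
  item 9: 3 − 3 = 0
  item 11: 3 − 2 = 1
Completed scored items (12 of 14): 0, 2, 0, 3, 2, 2, 0, 1, 1, 3, 3, 3; sum = 20.
Person mean = 20 / 12 ≈ 1.6667
Prorated total = (20 / 12) × 14 = 23.33 (to 2 dp)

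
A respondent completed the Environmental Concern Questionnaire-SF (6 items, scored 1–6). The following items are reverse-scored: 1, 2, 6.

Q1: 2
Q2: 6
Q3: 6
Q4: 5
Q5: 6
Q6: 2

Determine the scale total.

28

Apply reverse scoring (reversed = (1+6) − raw = 7 − raw):
  item 1: 7 − 2 = 5
  item 2: 7 − 6 = 1
  item 6: 7 − 2 = 5
After reverse-coding: 5, 1, 6, 5, 6, 5
Total = 5 + 1 + 6 + 5 + 6 + 5 = 28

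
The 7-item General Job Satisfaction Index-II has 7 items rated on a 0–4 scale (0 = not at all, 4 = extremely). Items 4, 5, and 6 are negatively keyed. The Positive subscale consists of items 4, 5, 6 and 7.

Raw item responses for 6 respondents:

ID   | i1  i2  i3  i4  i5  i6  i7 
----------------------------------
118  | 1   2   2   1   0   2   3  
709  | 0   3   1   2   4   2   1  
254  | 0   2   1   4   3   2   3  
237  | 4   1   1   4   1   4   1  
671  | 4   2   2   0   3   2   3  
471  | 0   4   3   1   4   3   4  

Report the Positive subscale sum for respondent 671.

Respondent 671 raw: 4, 2, 2, 0, 3, 2, 3.
Positive items: 4, 5, 6, 7.
Reverse-coded (reversed = (0+4) − raw = 4 − raw):
  item 4: 4 − 0 = 4
  item 5: 4 − 3 = 1
  item 6: 4 − 2 = 2
  item 7: 3
Sum = 4 + 1 + 2 + 3 = 10

10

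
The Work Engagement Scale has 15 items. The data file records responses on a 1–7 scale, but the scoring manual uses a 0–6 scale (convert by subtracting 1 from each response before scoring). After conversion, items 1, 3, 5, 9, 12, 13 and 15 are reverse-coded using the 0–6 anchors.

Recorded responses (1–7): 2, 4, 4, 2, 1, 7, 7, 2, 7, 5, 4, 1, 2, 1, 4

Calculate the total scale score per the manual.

52

Convert to 0–6: 1, 3, 3, 1, 0, 6, 6, 1, 6, 4, 3, 0, 1, 0, 3
Reverse-coded (reversed = (0+6) − raw = 6 − raw):
  item 1: 6 − 1 = 5
  item 3: 6 − 3 = 3
  item 5: 6 − 0 = 6
  item 9: 6 − 6 = 0
  item 12: 6 − 0 = 6
  item 13: 6 − 1 = 5
  item 15: 6 − 3 = 3
Scored: 5, 3, 3, 1, 6, 6, 6, 1, 0, 4, 3, 6, 5, 0, 3
Total = 52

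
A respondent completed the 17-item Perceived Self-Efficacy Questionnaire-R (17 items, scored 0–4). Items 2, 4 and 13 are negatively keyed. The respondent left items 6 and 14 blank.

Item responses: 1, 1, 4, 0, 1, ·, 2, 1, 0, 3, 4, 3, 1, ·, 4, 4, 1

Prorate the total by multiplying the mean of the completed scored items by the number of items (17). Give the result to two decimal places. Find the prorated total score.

43.07

Reverse-coded (reversed = (0+4) − raw = 4 − raw):
  item 2: 4 − 1 = 3
  item 4: 4 − 0 = 4
  item 13: 4 − 1 = 3
Completed scored items (15 of 17): 1, 3, 4, 4, 1, 2, 1, 0, 3, 4, 3, 3, 4, 4, 1; sum = 38.
Person mean = 38 / 15 ≈ 2.5333
Prorated total = (38 / 15) × 17 = 43.07 (to 2 dp)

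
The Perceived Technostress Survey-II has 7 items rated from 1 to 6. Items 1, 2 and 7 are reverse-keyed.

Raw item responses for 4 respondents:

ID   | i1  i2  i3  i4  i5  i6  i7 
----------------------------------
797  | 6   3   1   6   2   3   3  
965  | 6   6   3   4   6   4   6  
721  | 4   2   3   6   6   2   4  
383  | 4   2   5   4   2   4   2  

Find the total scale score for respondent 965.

20

Respondent 965 raw: 6, 6, 3, 4, 6, 4, 6.
Reverse-coded (on a 1–6 scale, reversed = 7 − raw):
  item 1: 7 − 6 = 1
  item 2: 7 − 6 = 1
  item 3: 3
  item 4: 4
  item 5: 6
  item 6: 4
  item 7: 7 − 6 = 1
Sum = 1 + 1 + 3 + 4 + 6 + 4 + 1 = 20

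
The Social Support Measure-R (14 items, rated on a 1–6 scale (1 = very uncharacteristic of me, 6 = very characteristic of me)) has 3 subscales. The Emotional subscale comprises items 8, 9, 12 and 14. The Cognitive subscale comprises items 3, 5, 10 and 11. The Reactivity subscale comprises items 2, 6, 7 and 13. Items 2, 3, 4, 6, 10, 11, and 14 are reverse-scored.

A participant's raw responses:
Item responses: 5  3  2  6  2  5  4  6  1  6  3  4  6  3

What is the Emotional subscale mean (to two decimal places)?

3.75

Emotional items: 8, 9, 12, 14.
Of these, item 14 is reverse-scored; reverse-coded value = 7 − response.
  item 8: 6
  item 9: 1
  item 12: 4
  item 14: 7 − 3 = 4
Sum = 6 + 1 + 4 + 4 = 15
Mean = 15 / 4 = 3.75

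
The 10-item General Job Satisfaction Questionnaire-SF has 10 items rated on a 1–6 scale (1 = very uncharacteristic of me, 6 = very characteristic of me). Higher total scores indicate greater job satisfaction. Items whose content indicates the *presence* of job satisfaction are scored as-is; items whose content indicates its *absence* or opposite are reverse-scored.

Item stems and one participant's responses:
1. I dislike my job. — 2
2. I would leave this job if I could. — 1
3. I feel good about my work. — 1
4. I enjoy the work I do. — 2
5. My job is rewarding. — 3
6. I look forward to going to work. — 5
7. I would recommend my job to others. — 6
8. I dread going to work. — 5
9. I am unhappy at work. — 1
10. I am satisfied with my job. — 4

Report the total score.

40

Items 1, 2, 8, 9 describe the absence/opposite of job satisfaction → reverse-score.
reversed = (1+6) − raw = 7 − raw.
  item 1: 7 − 2 = 5
  item 2: 7 − 1 = 6
  item 3: 1
  item 4: 2
  item 5: 3
  item 6: 5
  item 7: 6
  item 8: 7 − 5 = 2
  item 9: 7 − 1 = 6
  item 10: 4
Total = 5 + 6 + 1 + 2 + 3 + 5 + 6 + 2 + 6 + 4 = 40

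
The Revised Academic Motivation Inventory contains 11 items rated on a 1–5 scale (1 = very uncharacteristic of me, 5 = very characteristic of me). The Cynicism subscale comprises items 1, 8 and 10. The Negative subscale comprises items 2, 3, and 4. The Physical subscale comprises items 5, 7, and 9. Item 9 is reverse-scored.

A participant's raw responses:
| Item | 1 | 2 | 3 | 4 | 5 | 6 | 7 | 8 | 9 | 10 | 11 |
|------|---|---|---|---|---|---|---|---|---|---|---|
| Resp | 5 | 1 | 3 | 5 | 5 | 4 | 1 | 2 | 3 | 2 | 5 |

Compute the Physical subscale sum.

Physical items: 5, 7, 9.
Of these, item 9 is reverse-scored; reversed = (1+5) − raw = 6 − raw.
  item 5: 5
  item 7: 1
  item 9: 6 − 3 = 3
Sum = 5 + 1 + 3 = 9

9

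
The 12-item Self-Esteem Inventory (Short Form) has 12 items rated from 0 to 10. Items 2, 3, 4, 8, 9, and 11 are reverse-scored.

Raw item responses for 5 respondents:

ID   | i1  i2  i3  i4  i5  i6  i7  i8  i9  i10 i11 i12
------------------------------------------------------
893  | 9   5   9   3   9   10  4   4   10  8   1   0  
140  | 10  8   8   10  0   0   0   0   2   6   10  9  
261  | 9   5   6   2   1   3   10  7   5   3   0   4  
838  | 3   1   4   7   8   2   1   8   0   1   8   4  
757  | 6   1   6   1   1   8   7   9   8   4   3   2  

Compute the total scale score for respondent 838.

51

Respondent 838 raw: 3, 1, 4, 7, 8, 2, 1, 8, 0, 1, 8, 4.
Reverse-coded (reverse-coded value = 10 − response):
  item 1: 3
  item 2: 10 − 1 = 9
  item 3: 10 − 4 = 6
  item 4: 10 − 7 = 3
  item 5: 8
  item 6: 2
  item 7: 1
  item 8: 10 − 8 = 2
  item 9: 10 − 0 = 10
  item 10: 1
  item 11: 10 − 8 = 2
  item 12: 4
Sum = 3 + 9 + 6 + 3 + 8 + 2 + 1 + 2 + 10 + 1 + 2 + 4 = 51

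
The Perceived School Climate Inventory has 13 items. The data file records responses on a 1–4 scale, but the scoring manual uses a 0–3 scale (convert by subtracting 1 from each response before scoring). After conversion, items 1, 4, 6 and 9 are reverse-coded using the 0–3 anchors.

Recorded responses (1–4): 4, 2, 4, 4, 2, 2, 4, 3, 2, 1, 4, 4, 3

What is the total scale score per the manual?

22

Convert to 0–3: 3, 1, 3, 3, 1, 1, 3, 2, 1, 0, 3, 3, 2
Reverse-coded (reverse-coded value = 3 − response):
  item 1: 3 − 3 = 0
  item 4: 3 − 3 = 0
  item 6: 3 − 1 = 2
  item 9: 3 − 1 = 2
Scored: 0, 1, 3, 0, 1, 2, 3, 2, 2, 0, 3, 3, 2
Total = 22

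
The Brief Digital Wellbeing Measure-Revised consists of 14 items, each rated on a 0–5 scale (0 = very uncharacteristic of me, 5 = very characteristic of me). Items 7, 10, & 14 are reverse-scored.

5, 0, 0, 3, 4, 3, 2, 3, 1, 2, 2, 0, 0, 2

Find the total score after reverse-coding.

Reverse-coded items (on a 0–5 scale, reversed = 5 − raw):
  item 7: 5 − 2 = 3
  item 10: 5 − 2 = 3
  item 14: 5 − 2 = 3
After reverse-coding: 5, 0, 0, 3, 4, 3, 3, 3, 1, 3, 2, 0, 0, 3
Total = 5 + 0 + 0 + 3 + 4 + 3 + 3 + 3 + 1 + 3 + 2 + 0 + 0 + 3 = 30

30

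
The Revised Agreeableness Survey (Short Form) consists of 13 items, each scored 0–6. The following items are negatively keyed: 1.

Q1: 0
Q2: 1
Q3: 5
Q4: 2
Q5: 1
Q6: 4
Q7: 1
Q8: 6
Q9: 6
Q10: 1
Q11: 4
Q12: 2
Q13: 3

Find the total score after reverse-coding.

Raw sum = 36. Negatively keyed items: 1; their raw sum = 0.
Each reversal replaces raw with 6 − raw, changing the total by 6 − 2·raw per item.
Total = 36 + 1·6 − 2·0 = 36 + 6 − 0 = 42

42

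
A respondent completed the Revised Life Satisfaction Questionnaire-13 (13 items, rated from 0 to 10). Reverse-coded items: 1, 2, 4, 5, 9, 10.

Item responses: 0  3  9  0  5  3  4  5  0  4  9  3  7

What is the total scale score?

Raw sum = 52. Reverse-coded items: 1, 2, 4, 5, 9, 10; their raw sum = 12.
Each reversal replaces raw with 10 − raw, changing the total by 10 − 2·raw per item.
Total = 52 + 6·10 − 2·12 = 52 + 60 − 24 = 88

88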